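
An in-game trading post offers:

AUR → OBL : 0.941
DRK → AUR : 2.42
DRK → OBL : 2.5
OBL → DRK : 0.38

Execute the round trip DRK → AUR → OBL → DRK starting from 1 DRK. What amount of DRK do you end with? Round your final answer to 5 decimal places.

0.86534

1 DRK × 2.42 = 2.42 AUR
2.42 AUR × 0.941 = 2.27722 OBL
2.27722 OBL × 0.38 = 0.8653436 DRK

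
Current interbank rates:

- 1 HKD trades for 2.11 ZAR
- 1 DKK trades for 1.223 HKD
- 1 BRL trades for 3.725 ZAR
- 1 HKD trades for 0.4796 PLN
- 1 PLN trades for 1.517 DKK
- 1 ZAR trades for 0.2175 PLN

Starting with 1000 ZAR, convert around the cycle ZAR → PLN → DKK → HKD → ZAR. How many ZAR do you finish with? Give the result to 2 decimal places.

851.44

1000 ZAR × 0.2175 = 217.5 PLN
217.5 PLN × 1.517 = 329.9475 DKK
329.9475 DKK × 1.223 = 403.5257925 HKD
403.5257925 HKD × 2.11 = 851.439422175 ZAR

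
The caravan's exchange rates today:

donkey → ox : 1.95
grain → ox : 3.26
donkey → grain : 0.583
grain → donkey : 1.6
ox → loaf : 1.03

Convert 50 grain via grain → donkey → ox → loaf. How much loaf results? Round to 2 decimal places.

160.68

50 grain × 1.6 = 80 donkey
80 donkey × 1.95 = 156 ox
156 ox × 1.03 = 160.68 loaf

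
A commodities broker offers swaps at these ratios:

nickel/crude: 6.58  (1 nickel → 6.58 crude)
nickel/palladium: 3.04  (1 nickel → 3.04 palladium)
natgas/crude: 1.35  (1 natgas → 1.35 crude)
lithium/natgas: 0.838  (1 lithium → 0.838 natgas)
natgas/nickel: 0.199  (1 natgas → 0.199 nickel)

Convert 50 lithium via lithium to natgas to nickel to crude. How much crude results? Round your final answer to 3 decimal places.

50 lithium × 0.838 = 41.9 natgas
41.9 natgas × 0.199 = 8.3381 nickel
8.3381 nickel × 6.58 = 54.864698 crude

54.865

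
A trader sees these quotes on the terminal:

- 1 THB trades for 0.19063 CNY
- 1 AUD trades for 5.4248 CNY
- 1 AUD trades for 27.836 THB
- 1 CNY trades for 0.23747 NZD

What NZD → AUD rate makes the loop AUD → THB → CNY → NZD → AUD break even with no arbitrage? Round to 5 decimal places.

Known legs of the cycle: 27.836 × 0.19063 × 0.23747 = 1.2601052701996
For no arbitrage the full-cycle product must be 1, so the missing rate is 1 / 1.2601052701996 ≈ 0.7935845.

0.79358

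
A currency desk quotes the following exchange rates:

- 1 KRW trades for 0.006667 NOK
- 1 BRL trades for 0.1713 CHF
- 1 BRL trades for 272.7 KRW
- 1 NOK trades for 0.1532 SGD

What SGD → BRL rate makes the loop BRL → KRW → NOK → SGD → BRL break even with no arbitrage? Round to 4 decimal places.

3.5903

Known legs of the cycle: 272.7 × 0.006667 × 0.1532 = 0.27853152588
For no arbitrage the full-cycle product must be 1, so the missing rate is 1 / 0.27853152588 ≈ 3.590258.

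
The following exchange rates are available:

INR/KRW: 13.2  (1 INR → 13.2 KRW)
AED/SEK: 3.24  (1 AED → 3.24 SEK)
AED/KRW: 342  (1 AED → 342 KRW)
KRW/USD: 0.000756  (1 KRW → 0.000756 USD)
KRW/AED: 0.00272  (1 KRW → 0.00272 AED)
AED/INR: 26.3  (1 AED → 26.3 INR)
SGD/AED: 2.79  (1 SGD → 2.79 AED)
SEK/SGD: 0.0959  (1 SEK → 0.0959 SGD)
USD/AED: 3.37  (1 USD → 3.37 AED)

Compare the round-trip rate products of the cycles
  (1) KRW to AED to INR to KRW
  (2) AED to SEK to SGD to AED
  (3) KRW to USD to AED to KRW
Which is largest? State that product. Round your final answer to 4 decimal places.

0.9443

(1) 0.00272 × 26.3 × 13.2 = 0.94428
(2) 3.24 × 0.0959 × 2.79 = 0.86690
(3) 0.000756 × 3.37 × 342 = 0.87132
Highest is cycle (1) at 0.9443 (≤1, no arbitrage).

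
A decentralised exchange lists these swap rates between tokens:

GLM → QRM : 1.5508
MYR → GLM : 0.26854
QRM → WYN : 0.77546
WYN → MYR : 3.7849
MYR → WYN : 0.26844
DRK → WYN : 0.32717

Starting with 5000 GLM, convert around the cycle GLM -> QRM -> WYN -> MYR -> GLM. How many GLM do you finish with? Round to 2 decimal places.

6111.51

5000 GLM × 1.5508 = 7754 QRM
7754 QRM × 0.77546 = 6012.91684 WYN
6012.91684 WYN × 3.7849 = 22758.288947716 MYR
22758.288947716 MYR × 0.26854 = 6111.51091401965464 GLM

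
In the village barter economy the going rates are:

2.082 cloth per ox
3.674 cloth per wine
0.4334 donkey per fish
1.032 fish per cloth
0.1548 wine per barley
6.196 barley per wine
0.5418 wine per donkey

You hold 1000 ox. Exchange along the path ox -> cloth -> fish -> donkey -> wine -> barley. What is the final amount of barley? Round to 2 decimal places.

1000 ox × 2.082 = 2082 cloth
2082 cloth × 1.032 = 2148.624 fish
2148.624 fish × 0.4334 = 931.2136416 donkey
931.2136416 donkey × 0.5418 = 504.53155101888 wine
504.53155101888 wine × 6.196 = 3126.07749011298048 barley

3126.08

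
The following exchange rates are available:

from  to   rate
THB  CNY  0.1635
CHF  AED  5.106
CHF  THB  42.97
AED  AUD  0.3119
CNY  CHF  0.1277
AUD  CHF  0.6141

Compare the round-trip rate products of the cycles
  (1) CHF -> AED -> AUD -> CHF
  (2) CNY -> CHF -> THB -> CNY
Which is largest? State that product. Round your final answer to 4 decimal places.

0.9780

(1) 5.106 × 0.3119 × 0.6141 = 0.97799
(2) 0.1277 × 42.97 × 0.1635 = 0.89717
Highest is cycle (1) at 0.9780 (≤1, no arbitrage).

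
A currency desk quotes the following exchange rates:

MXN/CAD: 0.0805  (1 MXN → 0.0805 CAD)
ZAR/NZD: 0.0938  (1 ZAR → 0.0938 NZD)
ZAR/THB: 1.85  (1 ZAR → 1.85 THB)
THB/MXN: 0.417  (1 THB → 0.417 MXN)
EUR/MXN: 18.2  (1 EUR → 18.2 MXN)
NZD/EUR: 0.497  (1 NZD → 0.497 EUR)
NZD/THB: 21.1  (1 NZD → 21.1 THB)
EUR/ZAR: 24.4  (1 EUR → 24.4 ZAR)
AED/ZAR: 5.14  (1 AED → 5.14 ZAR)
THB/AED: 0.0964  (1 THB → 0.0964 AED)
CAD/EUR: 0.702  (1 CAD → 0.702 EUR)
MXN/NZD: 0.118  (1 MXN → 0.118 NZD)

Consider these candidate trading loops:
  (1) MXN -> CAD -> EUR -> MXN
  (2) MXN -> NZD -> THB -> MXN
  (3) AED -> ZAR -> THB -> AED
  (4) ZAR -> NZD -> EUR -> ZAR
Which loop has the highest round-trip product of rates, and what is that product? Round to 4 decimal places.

(1) 0.0805 × 0.702 × 18.2 = 1.02850
(2) 0.118 × 21.1 × 0.417 = 1.03825
(3) 5.14 × 1.85 × 0.0964 = 0.91667
(4) 0.0938 × 0.497 × 24.4 = 1.13749
Highest is cycle (4) at 1.1375 (>1, arbitrage).

1.1375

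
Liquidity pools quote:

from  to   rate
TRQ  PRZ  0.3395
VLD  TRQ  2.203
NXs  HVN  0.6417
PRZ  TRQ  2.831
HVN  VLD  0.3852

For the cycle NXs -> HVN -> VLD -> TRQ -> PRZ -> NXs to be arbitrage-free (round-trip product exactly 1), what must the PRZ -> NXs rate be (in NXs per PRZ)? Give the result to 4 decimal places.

Known legs of the cycle: 0.6417 × 0.3852 × 2.203 × 0.3395 = 0.18487261891854
For no arbitrage the full-cycle product must be 1, so the missing rate is 1 / 0.18487261891854 ≈ 5.409130.

5.4091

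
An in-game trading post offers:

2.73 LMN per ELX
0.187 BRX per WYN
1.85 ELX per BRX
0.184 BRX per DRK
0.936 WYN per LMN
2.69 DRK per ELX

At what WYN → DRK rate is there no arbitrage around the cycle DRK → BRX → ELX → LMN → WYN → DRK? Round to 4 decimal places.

Known legs of the cycle: 0.184 × 1.85 × 2.73 × 0.936 = 0.869817312
For no arbitrage the full-cycle product must be 1, so the missing rate is 1 / 0.869817312 ≈ 1.149667.

1.1497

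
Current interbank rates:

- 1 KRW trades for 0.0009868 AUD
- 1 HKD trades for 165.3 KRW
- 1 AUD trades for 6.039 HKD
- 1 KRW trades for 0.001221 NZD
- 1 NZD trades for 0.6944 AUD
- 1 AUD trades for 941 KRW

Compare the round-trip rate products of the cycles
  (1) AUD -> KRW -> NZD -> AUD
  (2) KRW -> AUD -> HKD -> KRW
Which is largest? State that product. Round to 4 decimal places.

0.9851

(1) 941 × 0.001221 × 0.6944 = 0.79784
(2) 0.0009868 × 6.039 × 165.3 = 0.98507
Highest is cycle (2) at 0.9851 (≤1, no arbitrage).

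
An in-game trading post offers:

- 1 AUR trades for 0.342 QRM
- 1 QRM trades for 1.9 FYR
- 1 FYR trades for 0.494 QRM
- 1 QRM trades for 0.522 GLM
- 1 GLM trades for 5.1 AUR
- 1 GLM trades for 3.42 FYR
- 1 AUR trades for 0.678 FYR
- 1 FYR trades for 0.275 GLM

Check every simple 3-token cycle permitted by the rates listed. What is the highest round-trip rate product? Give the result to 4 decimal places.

GLM→AUR→FYR→GLM: 5.1 × 0.678 × 0.275 = 0.95090
QRM→GLM→AUR→QRM: 0.522 × 5.1 × 0.342 = 0.91047
QRM→GLM→FYR→QRM: 0.522 × 3.42 × 0.494 = 0.88191
Maximum is GLM→AUR→FYR→GLM at 0.9509; no arbitrage — every cycle loses value.

0.9509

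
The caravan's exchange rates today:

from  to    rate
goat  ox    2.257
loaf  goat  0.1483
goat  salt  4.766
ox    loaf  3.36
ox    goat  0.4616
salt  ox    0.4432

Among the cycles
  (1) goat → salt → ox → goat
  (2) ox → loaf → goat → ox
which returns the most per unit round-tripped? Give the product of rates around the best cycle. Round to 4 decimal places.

1.1246

(1) 4.766 × 0.4432 × 0.4616 = 0.97503
(2) 3.36 × 0.1483 × 2.257 = 1.12464
Highest is cycle (2) at 1.1246 (>1, arbitrage).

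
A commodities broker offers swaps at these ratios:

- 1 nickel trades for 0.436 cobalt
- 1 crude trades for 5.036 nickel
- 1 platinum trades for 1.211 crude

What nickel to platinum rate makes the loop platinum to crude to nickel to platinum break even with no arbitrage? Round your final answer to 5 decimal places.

Known legs of the cycle: 1.211 × 5.036 = 6.098596
For no arbitrage the full-cycle product must be 1, so the missing rate is 1 / 6.098596 ≈ 0.1639722.

0.16397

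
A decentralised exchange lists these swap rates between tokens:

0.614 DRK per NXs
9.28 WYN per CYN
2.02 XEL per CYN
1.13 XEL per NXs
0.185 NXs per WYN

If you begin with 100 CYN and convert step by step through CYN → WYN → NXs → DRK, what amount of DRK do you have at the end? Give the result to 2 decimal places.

100 CYN × 9.28 = 928 WYN
928 WYN × 0.185 = 171.68 NXs
171.68 NXs × 0.614 = 105.41152 DRK

105.41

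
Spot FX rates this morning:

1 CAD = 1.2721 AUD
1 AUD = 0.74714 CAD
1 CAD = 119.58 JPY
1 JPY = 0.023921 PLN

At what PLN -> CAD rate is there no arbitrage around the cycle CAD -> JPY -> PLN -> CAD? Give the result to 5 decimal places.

Known legs of the cycle: 119.58 × 0.023921 = 2.86047318
For no arbitrage the full-cycle product must be 1, so the missing rate is 1 / 2.86047318 ≈ 0.3495925.

0.34959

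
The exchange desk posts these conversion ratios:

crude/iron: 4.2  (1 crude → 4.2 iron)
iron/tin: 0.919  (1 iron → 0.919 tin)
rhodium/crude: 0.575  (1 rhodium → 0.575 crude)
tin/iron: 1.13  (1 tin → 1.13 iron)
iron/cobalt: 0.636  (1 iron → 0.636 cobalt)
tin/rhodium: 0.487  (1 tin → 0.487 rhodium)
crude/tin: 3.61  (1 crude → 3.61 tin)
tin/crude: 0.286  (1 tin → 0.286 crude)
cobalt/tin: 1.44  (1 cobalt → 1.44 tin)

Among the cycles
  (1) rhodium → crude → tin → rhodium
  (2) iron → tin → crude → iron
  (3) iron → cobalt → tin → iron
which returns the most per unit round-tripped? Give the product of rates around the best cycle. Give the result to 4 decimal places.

1.1039

(1) 0.575 × 3.61 × 0.487 = 1.01089
(2) 0.919 × 0.286 × 4.2 = 1.10390
(3) 0.636 × 1.44 × 1.13 = 1.03490
Highest is cycle (2) at 1.1039 (>1, arbitrage).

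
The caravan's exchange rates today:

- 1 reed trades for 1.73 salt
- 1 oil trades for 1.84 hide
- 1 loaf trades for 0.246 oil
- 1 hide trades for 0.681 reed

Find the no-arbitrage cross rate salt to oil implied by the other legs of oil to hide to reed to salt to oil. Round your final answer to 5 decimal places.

0.46131

Known legs of the cycle: 1.84 × 0.681 × 1.73 = 2.1677592
For no arbitrage the full-cycle product must be 1, so the missing rate is 1 / 2.1677592 ≈ 0.4613058.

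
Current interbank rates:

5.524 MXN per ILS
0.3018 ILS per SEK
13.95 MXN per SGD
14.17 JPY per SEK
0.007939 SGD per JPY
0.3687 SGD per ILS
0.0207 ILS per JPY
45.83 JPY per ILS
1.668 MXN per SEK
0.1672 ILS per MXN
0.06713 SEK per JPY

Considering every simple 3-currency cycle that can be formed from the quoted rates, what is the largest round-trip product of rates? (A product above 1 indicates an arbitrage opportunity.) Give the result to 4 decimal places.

0.9285

SEK→ILS→JPY→SEK: 0.3018 × 45.83 × 0.06713 = 0.92851
SGD→MXN→ILS→SGD: 13.95 × 0.1672 × 0.3687 = 0.85997
Maximum is SEK→ILS→JPY→SEK at 0.9285; no arbitrage — every cycle loses value.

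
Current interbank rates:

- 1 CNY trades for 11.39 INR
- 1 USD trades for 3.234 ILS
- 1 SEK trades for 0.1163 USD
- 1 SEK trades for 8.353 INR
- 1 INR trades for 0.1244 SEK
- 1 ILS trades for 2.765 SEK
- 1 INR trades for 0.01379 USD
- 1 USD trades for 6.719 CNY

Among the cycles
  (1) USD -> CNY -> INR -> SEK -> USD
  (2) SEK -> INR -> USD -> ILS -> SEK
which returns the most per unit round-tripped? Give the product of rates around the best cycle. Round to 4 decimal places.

1.1072

(1) 6.719 × 11.39 × 0.1244 × 0.1163 = 1.10721
(2) 8.353 × 0.01379 × 3.234 × 2.765 = 1.03001
Highest is cycle (1) at 1.1072 (>1, arbitrage).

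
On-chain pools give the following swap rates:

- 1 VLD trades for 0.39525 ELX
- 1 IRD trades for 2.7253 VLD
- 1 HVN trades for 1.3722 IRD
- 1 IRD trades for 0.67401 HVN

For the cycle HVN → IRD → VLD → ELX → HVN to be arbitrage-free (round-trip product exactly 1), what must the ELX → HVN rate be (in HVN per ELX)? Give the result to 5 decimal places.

0.67654

Known legs of the cycle: 1.3722 × 2.7253 × 0.39525 = 1.478099294865
For no arbitrage the full-cycle product must be 1, so the missing rate is 1 / 1.478099294865 ≈ 0.6765445.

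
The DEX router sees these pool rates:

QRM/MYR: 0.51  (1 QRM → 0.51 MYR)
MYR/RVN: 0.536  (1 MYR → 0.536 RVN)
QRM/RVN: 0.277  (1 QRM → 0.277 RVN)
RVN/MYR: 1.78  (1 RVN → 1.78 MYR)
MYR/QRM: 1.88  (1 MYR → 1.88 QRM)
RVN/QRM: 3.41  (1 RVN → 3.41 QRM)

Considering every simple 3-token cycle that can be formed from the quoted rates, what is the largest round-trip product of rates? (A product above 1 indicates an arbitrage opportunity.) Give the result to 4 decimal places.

QRM→MYR→RVN→QRM: 0.51 × 0.536 × 3.41 = 0.93216
QRM→RVN→MYR→QRM: 0.277 × 1.78 × 1.88 = 0.92695
Maximum is QRM→MYR→RVN→QRM at 0.9322; no arbitrage — every cycle loses value.

0.9322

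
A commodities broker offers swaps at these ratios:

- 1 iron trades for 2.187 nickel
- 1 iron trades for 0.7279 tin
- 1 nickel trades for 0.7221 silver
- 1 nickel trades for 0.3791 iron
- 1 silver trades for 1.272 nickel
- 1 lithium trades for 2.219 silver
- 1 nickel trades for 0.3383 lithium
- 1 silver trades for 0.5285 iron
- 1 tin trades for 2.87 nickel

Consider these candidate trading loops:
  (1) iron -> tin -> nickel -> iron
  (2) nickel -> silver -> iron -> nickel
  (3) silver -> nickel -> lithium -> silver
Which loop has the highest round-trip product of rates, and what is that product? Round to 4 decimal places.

0.9549

(1) 0.7279 × 2.87 × 0.3791 = 0.79197
(2) 0.7221 × 0.5285 × 2.187 = 0.83462
(3) 1.272 × 0.3383 × 2.219 = 0.95487
Highest is cycle (3) at 0.9549 (≤1, no arbitrage).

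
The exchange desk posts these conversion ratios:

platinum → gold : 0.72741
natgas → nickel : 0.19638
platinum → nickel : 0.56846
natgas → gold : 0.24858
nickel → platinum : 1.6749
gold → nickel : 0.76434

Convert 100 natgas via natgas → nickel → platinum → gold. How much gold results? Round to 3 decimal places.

100 natgas × 0.19638 = 19.638 nickel
19.638 nickel × 1.6749 = 32.8916862 platinum
32.8916862 platinum × 0.72741 = 23.925741458742 gold

23.926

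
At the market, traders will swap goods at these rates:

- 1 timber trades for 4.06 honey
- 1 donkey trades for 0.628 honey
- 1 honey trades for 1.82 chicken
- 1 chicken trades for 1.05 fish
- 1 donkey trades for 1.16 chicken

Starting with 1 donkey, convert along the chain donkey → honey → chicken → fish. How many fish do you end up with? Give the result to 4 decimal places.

1.2001

1 donkey × 0.628 = 0.628 honey
0.628 honey × 1.82 = 1.14296 chicken
1.14296 chicken × 1.05 = 1.200108 fish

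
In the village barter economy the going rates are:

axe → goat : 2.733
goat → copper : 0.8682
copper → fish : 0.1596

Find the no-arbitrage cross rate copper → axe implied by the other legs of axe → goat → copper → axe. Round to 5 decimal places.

0.42144

Known legs of the cycle: 2.733 × 0.8682 = 2.3727906
For no arbitrage the full-cycle product must be 1, so the missing rate is 1 / 2.3727906 ≈ 0.4214447.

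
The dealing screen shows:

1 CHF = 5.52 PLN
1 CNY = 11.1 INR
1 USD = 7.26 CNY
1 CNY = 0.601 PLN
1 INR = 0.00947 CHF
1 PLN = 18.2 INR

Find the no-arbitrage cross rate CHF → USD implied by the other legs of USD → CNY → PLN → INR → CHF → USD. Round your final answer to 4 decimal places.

Known legs of the cycle: 7.26 × 0.601 × 18.2 × 0.00947 = 0.75202531404
For no arbitrage the full-cycle product must be 1, so the missing rate is 1 / 0.75202531404 ≈ 1.329742.

1.3297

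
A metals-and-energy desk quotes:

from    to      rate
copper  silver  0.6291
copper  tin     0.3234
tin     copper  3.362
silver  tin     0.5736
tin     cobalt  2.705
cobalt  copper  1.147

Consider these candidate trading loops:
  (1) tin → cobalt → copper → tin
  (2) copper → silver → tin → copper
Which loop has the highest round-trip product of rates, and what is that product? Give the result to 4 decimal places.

(1) 2.705 × 1.147 × 0.3234 = 1.00339
(2) 0.6291 × 0.5736 × 3.362 = 1.21318
Highest is cycle (2) at 1.2132 (>1, arbitrage).

1.2132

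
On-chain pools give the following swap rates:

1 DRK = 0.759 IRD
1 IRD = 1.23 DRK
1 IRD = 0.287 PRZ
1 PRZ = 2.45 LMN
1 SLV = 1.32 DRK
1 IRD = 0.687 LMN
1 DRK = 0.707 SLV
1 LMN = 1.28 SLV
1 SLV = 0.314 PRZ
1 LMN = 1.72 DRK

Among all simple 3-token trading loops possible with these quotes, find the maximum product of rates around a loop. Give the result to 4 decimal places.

PRZ→LMN→SLV→PRZ: 2.45 × 1.28 × 0.314 = 0.98470
IRD→LMN→DRK→IRD: 0.687 × 1.72 × 0.759 = 0.89686
Maximum is PRZ→LMN→SLV→PRZ at 0.9847; no arbitrage — every cycle loses value.

0.9847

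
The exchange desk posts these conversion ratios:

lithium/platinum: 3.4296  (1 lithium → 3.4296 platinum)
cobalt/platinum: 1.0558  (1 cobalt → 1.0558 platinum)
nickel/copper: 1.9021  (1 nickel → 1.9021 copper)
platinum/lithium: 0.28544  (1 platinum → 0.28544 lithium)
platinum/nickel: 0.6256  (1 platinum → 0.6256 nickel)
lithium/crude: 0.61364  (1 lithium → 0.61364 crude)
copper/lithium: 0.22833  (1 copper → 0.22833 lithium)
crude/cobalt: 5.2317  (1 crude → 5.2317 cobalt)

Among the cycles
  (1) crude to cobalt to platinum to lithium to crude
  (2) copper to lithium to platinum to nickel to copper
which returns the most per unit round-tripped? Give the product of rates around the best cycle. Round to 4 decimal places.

0.9675

(1) 5.2317 × 1.0558 × 0.28544 × 0.61364 = 0.96750
(2) 0.22833 × 3.4296 × 0.6256 × 1.9021 = 0.93183
Highest is cycle (1) at 0.9675 (≤1, no arbitrage).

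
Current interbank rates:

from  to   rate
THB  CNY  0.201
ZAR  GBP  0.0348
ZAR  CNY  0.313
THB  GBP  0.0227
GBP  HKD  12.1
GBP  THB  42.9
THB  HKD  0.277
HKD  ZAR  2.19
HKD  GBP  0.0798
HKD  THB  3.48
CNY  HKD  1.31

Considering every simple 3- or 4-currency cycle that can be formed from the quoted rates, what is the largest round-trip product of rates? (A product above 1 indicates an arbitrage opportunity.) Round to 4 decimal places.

0.9559

THB→GBP→HKD→THB: 0.0227 × 12.1 × 3.48 = 0.95585
THB→HKD→GBP→THB: 0.277 × 0.0798 × 42.9 = 0.94829
ZAR→GBP→HKD→ZAR: 0.0348 × 12.1 × 2.19 = 0.92217
CNY→HKD→THB→CNY: 1.31 × 3.48 × 0.201 = 0.91632
ZAR→GBP→THB→HKD→ZAR: 0.0348 × 42.9 × 0.277 × 2.19 = 0.90565
CNY→HKD→GBP→THB→CNY: 1.31 × 0.0798 × 42.9 × 0.201 = 0.90142
ZAR→CNY→HKD→ZAR: 0.313 × 1.31 × 2.19 = 0.89797
Maximum is THB→GBP→HKD→THB at 0.9559; no arbitrage — every cycle loses value.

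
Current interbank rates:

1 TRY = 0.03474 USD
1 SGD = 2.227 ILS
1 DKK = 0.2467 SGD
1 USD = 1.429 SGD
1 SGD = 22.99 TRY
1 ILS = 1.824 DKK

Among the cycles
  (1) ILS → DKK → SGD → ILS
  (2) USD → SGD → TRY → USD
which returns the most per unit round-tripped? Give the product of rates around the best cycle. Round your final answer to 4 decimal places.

1.1413

(1) 1.824 × 0.2467 × 2.227 = 1.00211
(2) 1.429 × 22.99 × 0.03474 = 1.14130
Highest is cycle (2) at 1.1413 (>1, arbitrage).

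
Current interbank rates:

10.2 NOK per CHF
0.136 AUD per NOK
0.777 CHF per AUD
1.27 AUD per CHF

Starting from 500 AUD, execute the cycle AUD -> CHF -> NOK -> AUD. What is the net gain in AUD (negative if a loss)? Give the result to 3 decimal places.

500 AUD × 0.777 = 388.5 CHF
388.5 CHF × 10.2 = 3962.7 NOK
3962.7 NOK × 0.136 = 538.9272 AUD
Net change: 538.9272 − 500 = 38.9272 AUD

38.927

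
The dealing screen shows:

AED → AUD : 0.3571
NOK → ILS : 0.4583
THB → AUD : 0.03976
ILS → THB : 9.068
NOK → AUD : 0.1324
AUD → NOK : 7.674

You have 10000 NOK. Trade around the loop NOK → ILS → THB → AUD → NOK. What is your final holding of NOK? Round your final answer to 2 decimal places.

10000 NOK × 0.4583 = 4583 ILS
4583 ILS × 9.068 = 41558.644 THB
41558.644 THB × 0.03976 = 1652.37168544 AUD
1652.37168544 AUD × 7.674 = 12680.30031406656 NOK

12680.30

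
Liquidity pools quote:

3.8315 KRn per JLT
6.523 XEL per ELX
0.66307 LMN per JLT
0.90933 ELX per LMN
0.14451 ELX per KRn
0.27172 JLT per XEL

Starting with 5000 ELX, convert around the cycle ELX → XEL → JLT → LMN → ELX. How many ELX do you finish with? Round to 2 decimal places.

5343.43

5000 ELX × 6.523 = 32615 XEL
32615 XEL × 0.27172 = 8862.1478 JLT
8862.1478 JLT × 0.66307 = 5876.224341746 LMN
5876.224341746 LMN × 0.90933 = 5343.42708067989018 ELX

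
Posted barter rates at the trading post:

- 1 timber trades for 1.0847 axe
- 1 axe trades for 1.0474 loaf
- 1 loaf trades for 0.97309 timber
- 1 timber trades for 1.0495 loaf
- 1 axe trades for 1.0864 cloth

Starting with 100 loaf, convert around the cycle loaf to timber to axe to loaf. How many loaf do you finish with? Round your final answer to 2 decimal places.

110.55

100 loaf × 0.97309 = 97.309 timber
97.309 timber × 1.0847 = 105.5510723 axe
105.5510723 axe × 1.0474 = 110.55419312702 loaf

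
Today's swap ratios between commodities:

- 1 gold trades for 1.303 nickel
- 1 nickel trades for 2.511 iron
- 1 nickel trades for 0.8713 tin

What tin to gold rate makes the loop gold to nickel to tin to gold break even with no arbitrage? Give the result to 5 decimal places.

0.88082

Known legs of the cycle: 1.303 × 0.8713 = 1.1353039
For no arbitrage the full-cycle product must be 1, so the missing rate is 1 / 1.1353039 ≈ 0.8808214.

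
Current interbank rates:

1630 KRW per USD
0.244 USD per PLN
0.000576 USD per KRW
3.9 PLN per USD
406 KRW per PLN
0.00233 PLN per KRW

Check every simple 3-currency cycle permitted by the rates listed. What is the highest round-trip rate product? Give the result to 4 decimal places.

0.9267

PLN→USD→KRW→PLN: 0.244 × 1630 × 0.00233 = 0.92669
PLN→KRW→USD→PLN: 406 × 0.000576 × 3.9 = 0.91204
Maximum is PLN→USD→KRW→PLN at 0.9267; no arbitrage — every cycle loses value.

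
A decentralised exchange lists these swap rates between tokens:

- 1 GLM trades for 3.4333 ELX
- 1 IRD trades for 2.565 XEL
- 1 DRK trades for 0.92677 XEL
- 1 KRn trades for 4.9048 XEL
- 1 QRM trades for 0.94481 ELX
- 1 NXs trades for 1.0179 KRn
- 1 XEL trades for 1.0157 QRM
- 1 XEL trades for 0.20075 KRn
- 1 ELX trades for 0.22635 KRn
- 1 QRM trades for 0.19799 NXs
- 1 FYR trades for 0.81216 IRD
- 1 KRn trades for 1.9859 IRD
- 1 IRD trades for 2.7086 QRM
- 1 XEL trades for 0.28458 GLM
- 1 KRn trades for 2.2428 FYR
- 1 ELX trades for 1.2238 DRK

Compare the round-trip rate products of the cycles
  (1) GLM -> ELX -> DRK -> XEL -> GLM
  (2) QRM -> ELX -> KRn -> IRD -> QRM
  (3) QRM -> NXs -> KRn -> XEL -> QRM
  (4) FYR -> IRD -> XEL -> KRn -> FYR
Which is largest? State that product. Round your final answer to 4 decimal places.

(1) 3.4333 × 1.2238 × 0.92677 × 0.28458 = 1.10815
(2) 0.94481 × 0.22635 × 1.9859 × 2.7086 = 1.15034
(3) 0.19799 × 1.0179 × 4.9048 × 1.0157 = 1.00400
(4) 0.81216 × 2.565 × 0.20075 × 2.2428 = 0.93794
Highest is cycle (2) at 1.1503 (>1, arbitrage).

1.1503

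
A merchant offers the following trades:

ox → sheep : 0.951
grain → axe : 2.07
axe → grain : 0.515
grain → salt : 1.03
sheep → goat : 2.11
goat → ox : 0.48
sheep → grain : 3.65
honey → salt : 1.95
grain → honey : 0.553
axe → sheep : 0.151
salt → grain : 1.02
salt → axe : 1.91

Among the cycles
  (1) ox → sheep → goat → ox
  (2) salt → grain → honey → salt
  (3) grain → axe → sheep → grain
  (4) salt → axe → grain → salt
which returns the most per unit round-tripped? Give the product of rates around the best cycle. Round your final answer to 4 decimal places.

1.1409

(1) 0.951 × 2.11 × 0.48 = 0.96317
(2) 1.02 × 0.553 × 1.95 = 1.09992
(3) 2.07 × 0.151 × 3.65 = 1.14088
(4) 1.91 × 0.515 × 1.03 = 1.01316
Highest is cycle (3) at 1.1409 (>1, arbitrage).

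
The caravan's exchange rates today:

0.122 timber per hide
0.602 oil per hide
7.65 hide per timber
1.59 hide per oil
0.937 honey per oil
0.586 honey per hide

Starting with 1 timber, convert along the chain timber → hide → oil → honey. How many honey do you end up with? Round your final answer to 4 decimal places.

1 timber × 7.65 = 7.65 hide
7.65 hide × 0.602 = 4.6053 oil
4.6053 oil × 0.937 = 4.3151661 honey

4.3152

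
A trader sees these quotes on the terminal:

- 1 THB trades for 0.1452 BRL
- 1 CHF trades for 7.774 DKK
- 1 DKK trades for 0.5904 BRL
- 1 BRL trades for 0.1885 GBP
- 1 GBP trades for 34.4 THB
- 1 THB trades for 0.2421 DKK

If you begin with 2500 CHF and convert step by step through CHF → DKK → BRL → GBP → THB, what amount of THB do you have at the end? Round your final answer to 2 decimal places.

74404.75

2500 CHF × 7.774 = 19435 DKK
19435 DKK × 0.5904 = 11474.424 BRL
11474.424 BRL × 0.1885 = 2162.928924 GBP
2162.928924 GBP × 34.4 = 74404.7549856 THB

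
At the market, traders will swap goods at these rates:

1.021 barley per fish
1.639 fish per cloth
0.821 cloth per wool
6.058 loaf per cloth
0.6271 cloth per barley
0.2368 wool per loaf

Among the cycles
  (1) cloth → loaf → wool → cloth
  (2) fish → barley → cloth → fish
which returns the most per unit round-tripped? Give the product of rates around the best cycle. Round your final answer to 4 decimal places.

1.1778

(1) 6.058 × 0.2368 × 0.821 = 1.17775
(2) 1.021 × 0.6271 × 1.639 = 1.04940
Highest is cycle (1) at 1.1778 (>1, arbitrage).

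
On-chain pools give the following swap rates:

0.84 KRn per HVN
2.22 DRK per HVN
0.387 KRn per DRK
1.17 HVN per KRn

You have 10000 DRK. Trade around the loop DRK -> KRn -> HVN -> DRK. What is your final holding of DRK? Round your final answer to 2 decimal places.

10000 DRK × 0.387 = 3870 KRn
3870 KRn × 1.17 = 4527.9 HVN
4527.9 HVN × 2.22 = 10051.938 DRK

10051.94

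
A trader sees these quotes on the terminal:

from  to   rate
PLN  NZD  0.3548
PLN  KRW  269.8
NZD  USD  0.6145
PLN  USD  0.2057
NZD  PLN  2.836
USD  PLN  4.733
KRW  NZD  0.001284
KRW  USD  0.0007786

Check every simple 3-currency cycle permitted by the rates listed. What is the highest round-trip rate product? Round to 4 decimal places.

1.0319

NZD→USD→PLN→NZD: 0.6145 × 4.733 × 0.3548 = 1.03191
KRW→USD→PLN→KRW: 0.0007786 × 4.733 × 269.8 = 0.99424
KRW→NZD→PLN→KRW: 0.001284 × 2.836 × 269.8 = 0.98246
Maximum is NZD→USD→PLN→NZD at 1.0319; arbitrage exists.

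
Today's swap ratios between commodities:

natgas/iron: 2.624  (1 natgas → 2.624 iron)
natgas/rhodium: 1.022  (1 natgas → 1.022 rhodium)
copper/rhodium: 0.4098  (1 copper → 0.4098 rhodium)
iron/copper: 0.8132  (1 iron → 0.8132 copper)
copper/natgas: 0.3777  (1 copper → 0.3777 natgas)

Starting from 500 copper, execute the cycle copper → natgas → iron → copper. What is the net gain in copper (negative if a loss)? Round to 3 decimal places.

-97.025

500 copper × 0.3777 = 188.85 natgas
188.85 natgas × 2.624 = 495.5424 iron
495.5424 iron × 0.8132 = 402.97507968 copper
Net change: 402.97507968 − 500 = -97.02492032 copper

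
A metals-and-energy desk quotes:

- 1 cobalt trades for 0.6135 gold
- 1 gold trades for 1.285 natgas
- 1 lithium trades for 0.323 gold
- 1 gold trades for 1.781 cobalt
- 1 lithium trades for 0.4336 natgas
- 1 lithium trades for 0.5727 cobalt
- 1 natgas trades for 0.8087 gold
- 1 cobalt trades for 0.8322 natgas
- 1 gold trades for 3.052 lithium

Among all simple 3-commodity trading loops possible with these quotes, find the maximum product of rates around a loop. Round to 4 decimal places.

1.1986

cobalt→natgas→gold→cobalt: 0.8322 × 0.8087 × 1.781 = 1.19861
cobalt→gold→lithium→cobalt: 0.6135 × 3.052 × 0.5727 = 1.07232
lithium→natgas→gold→lithium: 0.4336 × 0.8087 × 3.052 = 1.07019
Maximum is cobalt→natgas→gold→cobalt at 1.1986; arbitrage exists.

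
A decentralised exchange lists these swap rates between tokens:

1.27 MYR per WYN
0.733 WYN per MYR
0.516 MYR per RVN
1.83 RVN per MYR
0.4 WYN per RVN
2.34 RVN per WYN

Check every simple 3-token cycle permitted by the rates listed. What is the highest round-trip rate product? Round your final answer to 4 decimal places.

0.9296

RVN→WYN→MYR→RVN: 0.4 × 1.27 × 1.83 = 0.92964
RVN→MYR→WYN→RVN: 0.516 × 0.733 × 2.34 = 0.88505
Maximum is RVN→WYN→MYR→RVN at 0.9296; no arbitrage — every cycle loses value.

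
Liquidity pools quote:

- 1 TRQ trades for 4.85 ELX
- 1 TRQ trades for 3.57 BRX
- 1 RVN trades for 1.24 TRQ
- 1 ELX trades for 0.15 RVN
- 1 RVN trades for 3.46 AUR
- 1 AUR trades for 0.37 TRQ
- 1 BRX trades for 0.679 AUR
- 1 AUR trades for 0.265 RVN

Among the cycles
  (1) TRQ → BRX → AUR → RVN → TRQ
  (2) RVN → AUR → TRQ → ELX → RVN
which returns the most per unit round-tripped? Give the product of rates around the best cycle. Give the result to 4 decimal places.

0.9313

(1) 3.57 × 0.679 × 0.265 × 1.24 = 0.79654
(2) 3.46 × 0.37 × 4.85 × 0.15 = 0.93135
Highest is cycle (2) at 0.9313 (≤1, no arbitrage).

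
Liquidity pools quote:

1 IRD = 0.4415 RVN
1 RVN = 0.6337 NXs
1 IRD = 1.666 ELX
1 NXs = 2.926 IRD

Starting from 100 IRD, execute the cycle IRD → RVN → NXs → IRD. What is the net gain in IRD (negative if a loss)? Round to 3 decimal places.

100 IRD × 0.4415 = 44.15 RVN
44.15 RVN × 0.6337 = 27.977855 NXs
27.977855 NXs × 2.926 = 81.86320373 IRD
Net change: 81.86320373 − 100 = -18.13679627 IRD

-18.137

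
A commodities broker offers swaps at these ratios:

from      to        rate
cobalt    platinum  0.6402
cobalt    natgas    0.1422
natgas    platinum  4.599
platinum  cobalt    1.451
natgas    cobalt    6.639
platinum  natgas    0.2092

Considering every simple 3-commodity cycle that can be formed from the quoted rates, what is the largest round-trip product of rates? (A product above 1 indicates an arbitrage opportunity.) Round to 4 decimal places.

0.9489

natgas→platinum→cobalt→natgas: 4.599 × 1.451 × 0.1422 = 0.94892
natgas→cobalt→platinum→natgas: 6.639 × 0.6402 × 0.2092 = 0.88916
Maximum is natgas→platinum→cobalt→natgas at 0.9489; no arbitrage — every cycle loses value.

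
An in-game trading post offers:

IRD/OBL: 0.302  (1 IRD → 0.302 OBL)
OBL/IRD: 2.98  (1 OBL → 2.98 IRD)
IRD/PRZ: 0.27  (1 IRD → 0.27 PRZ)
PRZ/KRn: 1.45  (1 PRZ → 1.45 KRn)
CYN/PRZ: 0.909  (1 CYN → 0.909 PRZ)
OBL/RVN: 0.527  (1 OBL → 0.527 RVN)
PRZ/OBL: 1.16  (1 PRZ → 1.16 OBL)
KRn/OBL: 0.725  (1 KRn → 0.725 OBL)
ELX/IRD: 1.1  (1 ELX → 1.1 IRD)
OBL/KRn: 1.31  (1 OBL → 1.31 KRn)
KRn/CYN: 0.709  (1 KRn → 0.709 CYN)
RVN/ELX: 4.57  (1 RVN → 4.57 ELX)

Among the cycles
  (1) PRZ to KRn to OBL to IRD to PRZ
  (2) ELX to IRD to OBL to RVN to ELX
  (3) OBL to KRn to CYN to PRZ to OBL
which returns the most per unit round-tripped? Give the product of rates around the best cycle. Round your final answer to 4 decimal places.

0.9794

(1) 1.45 × 0.725 × 2.98 × 0.27 = 0.84584
(2) 1.1 × 0.302 × 0.527 × 4.57 = 0.80007
(3) 1.31 × 0.709 × 0.909 × 1.16 = 0.97935
Highest is cycle (3) at 0.9794 (≤1, no arbitrage).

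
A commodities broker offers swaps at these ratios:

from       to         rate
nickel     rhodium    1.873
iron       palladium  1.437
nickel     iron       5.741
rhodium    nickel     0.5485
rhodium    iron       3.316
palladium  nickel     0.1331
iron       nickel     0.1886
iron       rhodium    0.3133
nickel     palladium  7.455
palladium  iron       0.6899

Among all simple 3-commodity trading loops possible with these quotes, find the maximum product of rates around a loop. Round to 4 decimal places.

1.1714

rhodium→iron→nickel→rhodium: 3.316 × 0.1886 × 1.873 = 1.17137
palladium→nickel→iron→palladium: 0.1331 × 5.741 × 1.437 = 1.09805
rhodium→nickel→iron→rhodium: 0.5485 × 5.741 × 0.3133 = 0.98656
palladium→iron→nickel→palladium: 0.6899 × 0.1886 × 7.455 = 0.97001
Maximum is rhodium→iron→nickel→rhodium at 1.1714; arbitrage exists.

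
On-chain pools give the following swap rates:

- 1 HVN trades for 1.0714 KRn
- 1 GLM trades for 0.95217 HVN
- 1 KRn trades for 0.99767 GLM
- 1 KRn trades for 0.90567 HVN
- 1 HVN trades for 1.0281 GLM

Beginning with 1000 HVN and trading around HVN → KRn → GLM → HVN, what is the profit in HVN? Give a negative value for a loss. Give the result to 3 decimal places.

1000 HVN × 1.0714 = 1071.4 KRn
1071.4 KRn × 0.99767 = 1068.903638 GLM
1068.903638 GLM × 0.95217 = 1017.77797699446 HVN
Net change: 1017.77797699446 − 1000 = 17.77797699446 HVN

17.778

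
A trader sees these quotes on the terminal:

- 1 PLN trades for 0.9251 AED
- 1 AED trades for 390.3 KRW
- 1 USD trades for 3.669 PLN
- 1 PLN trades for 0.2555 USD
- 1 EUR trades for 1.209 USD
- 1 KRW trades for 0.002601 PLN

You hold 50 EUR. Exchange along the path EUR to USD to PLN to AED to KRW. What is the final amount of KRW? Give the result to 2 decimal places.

50 EUR × 1.209 = 60.45 USD
60.45 USD × 3.669 = 221.79105 PLN
221.79105 PLN × 0.9251 = 205.178900355 AED
205.178900355 AED × 390.3 = 80081.3248085565 KRW

80081.32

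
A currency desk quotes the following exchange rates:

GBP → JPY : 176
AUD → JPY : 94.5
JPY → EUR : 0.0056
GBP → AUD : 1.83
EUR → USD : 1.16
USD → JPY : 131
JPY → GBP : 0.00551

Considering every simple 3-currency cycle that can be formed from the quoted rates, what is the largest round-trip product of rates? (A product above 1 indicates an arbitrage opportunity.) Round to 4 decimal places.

GBP→AUD→JPY→GBP: 1.83 × 94.5 × 0.00551 = 0.95287
EUR→USD→JPY→EUR: 1.16 × 131 × 0.0056 = 0.85098
Maximum is GBP→AUD→JPY→GBP at 0.9529; no arbitrage — every cycle loses value.

0.9529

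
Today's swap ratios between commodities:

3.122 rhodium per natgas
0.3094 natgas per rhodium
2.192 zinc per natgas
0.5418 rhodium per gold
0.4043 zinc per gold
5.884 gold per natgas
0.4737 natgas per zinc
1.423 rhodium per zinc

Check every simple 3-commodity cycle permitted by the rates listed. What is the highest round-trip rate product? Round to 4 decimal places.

1.1269

gold→zinc→natgas→gold: 0.4043 × 0.4737 × 5.884 = 1.12689
gold→rhodium→natgas→gold: 0.5418 × 0.3094 × 5.884 = 0.98635
natgas→zinc→rhodium→natgas: 2.192 × 1.423 × 0.3094 = 0.96509
Maximum is gold→zinc→natgas→gold at 1.1269; arbitrage exists.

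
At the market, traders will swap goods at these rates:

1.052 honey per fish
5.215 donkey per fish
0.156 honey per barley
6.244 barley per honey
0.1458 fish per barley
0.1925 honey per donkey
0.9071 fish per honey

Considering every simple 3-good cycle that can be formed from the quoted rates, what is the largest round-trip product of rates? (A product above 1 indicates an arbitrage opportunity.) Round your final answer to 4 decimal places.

barley→fish→honey→barley: 0.1458 × 1.052 × 6.244 = 0.95771
honey→fish→donkey→honey: 0.9071 × 5.215 × 0.1925 = 0.91063
Maximum is barley→fish→honey→barley at 0.9577; no arbitrage — every cycle loses value.

0.9577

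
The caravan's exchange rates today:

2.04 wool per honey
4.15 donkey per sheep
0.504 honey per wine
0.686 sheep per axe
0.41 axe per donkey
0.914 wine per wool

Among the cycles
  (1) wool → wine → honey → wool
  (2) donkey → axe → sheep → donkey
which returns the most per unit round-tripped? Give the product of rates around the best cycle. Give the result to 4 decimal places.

1.1672

(1) 0.914 × 0.504 × 2.04 = 0.93974
(2) 0.41 × 0.686 × 4.15 = 1.16723
Highest is cycle (2) at 1.1672 (>1, arbitrage).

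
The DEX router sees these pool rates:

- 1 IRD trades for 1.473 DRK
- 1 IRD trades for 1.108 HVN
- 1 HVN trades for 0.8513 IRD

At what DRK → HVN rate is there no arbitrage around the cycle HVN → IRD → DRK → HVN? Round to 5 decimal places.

0.79747

Known legs of the cycle: 0.8513 × 1.473 = 1.2539649
For no arbitrage the full-cycle product must be 1, so the missing rate is 1 / 1.2539649 ≈ 0.7974705.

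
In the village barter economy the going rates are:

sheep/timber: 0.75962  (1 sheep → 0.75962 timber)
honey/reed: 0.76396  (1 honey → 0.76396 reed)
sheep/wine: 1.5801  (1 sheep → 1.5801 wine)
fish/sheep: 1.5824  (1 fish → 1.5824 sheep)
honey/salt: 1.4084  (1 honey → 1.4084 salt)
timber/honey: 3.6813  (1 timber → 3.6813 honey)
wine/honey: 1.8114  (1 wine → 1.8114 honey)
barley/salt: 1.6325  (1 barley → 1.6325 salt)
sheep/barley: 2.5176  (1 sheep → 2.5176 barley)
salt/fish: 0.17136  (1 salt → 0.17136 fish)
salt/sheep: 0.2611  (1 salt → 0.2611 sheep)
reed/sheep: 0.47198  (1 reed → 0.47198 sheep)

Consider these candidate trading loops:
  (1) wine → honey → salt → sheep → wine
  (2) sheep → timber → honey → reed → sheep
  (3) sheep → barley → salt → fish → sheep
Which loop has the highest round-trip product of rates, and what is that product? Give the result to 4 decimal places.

1.1145

(1) 1.8114 × 1.4084 × 0.2611 × 1.5801 = 1.05252
(2) 0.75962 × 3.6813 × 0.76396 × 0.47198 = 1.00830
(3) 2.5176 × 1.6325 × 0.17136 × 1.5824 = 1.11446
Highest is cycle (3) at 1.1145 (>1, arbitrage).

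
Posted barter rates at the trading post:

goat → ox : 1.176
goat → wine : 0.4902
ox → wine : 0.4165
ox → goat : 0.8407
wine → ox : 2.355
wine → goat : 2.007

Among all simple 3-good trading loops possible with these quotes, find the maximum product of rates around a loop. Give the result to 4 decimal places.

0.9830

goat→ox→wine→goat: 1.176 × 0.4165 × 2.007 = 0.98304
goat→wine→ox→goat: 0.4902 × 2.355 × 0.8407 = 0.97052
Maximum is goat→ox→wine→goat at 0.9830; no arbitrage — every cycle loses value.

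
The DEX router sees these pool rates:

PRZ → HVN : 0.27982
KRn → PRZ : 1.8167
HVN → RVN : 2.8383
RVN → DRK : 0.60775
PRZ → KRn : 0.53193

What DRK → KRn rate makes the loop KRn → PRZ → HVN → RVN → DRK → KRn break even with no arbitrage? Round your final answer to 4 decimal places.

1.1404

Known legs of the cycle: 1.8167 × 0.27982 × 2.8383 × 0.60775 = 0.87689023366206405
For no arbitrage the full-cycle product must be 1, so the missing rate is 1 / 0.87689023366206405 ≈ 1.140394.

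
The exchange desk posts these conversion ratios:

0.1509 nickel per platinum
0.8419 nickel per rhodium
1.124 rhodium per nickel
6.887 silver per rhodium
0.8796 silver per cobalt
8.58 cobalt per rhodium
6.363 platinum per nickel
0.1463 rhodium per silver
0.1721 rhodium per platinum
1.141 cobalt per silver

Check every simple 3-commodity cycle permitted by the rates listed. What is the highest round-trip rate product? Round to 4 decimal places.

1.1041

cobalt→silver→rhodium→cobalt: 0.8796 × 0.1463 × 8.58 = 1.10412
platinum→rhodium→nickel→platinum: 0.1721 × 0.8419 × 6.363 = 0.92194
Maximum is cobalt→silver→rhodium→cobalt at 1.1041; arbitrage exists.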